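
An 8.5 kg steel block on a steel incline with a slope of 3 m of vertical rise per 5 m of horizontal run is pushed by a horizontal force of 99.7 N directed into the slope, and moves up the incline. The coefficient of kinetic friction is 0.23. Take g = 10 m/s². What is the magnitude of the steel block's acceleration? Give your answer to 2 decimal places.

The horizontal push has components F cos 30.96° = 99.7 × 0.8575 = 85.493 N up the incline and F sin 30.96° = 99.7 × 0.5145 = 51.296 N pressing into the surface.
The normal force is therefore N = mg cos 30.96° + F sin 30.96° = 72.888 + 51.296 = 124.184 N, and kinetic friction down the slope is μN = 0.23 × 124.184 = 28.562 N.
Along the incline: F cos 30.96° − mg sin 30.96° − μN = ma, so 85.493 − 43.732 − 28.562 = 8.5 a, giving a = 1.5528 m/s².

1.55 m/s²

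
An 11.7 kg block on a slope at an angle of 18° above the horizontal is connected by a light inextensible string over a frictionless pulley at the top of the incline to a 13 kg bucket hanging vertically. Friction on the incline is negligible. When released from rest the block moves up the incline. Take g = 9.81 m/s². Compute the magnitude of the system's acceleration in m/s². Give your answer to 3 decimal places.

For the block on the incline: the weight component along the slope is m₁g sin 18° = 11.7 × 9.81 × 0.3090 = 35.466 N and the normal force is N = m₁g cos 18° = 109.159 N.
Newton's second law for the block (up-slope positive): T − 35.466 = 11.7 a. For the hanging bucket (downward positive): 13 × 9.81 − T = 13 a.
Adding the two equations eliminates T: 92.064 = 24.7 a, so a = 3.7273 m/s².

3.727 m/s²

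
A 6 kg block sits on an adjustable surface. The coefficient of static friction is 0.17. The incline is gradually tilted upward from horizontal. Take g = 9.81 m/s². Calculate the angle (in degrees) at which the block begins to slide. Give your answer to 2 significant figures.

9.6°

At the threshold of sliding, static friction is at its maximum μ_s N and exactly balances the weight component along the incline: mg sin θ = μ_s mg cos θ.
Hence tan θ = μ_s = 0.17, so θ = arctan(0.17) = 9.6480°.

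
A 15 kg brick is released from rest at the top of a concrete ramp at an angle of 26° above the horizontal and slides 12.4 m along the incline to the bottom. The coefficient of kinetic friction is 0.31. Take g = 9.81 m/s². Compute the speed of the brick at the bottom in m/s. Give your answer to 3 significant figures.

The weight component along the incline is mg sin 26° = 64.506 N and the normal force is N = mg cos 26° = 132.258 N.
Friction up the slope is f = μN = 0.31 × 132.258 = 41.000 N, so the net downslope force is 64.506 − 41.000 = 23.506 N and a = 23.506 / 15 = 1.5671 m/s².
Starting from rest over a distance of 12.4 m, v² = 2aL = 2 × 1.5671 × 12.4 = 38.8641, so v = 6.2341 m/s.

6.23 m/s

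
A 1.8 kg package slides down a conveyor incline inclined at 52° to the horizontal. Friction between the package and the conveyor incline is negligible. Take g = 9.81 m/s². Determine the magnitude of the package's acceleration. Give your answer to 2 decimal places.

7.73 m/s²

Resolving the weight along the incline: the component pulling the package down the slope is mg sin 52° = 1.8 × 9.81 × 0.7880 = 13.915 N, and the normal force is N = mg cos 52° = 1.8 × 9.81 × 0.6157 = 10.872 N.
With no friction the net force along the incline is 13.915 N, so a = g sin 52° = 13.915 / 1.8 = 7.7306 m/s².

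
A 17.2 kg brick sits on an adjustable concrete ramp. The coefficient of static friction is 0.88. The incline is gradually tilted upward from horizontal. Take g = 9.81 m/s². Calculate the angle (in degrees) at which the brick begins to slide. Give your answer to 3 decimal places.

At the threshold of sliding, static friction is at its maximum μ_s N and exactly balances the weight component along the incline: mg sin θ = μ_s mg cos θ.
Hence tan θ = μ_s = 0.88, so θ = arctan(0.88) = 41.3478°.

41.348°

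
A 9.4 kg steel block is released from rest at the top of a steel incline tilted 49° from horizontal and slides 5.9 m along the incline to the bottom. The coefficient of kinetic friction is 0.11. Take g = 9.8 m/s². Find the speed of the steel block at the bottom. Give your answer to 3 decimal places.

The weight component along the incline is mg sin 49° = 69.524 N and the normal force is N = mg cos 49° = 60.436 N.
Friction up the slope is f = μN = 0.11 × 60.436 = 6.648 N, so the net downslope force is 69.524 − 6.648 = 62.876 N and a = 62.876 / 9.4 = 6.6889 m/s².
Starting from rest over a distance of 5.9 m, v² = 2aL = 2 × 6.6889 × 5.9 = 78.9290, so v = 8.8842 m/s.

8.884 m/s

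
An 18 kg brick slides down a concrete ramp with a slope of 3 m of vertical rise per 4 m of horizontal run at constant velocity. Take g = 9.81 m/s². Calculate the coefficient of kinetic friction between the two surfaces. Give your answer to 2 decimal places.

At constant velocity the net force along the incline is zero: mg sin 36.87° = μ mg cos 36.87°.
So μ = tan 36.87° = 0.6000 / 0.8000 = 0.7500.

0.75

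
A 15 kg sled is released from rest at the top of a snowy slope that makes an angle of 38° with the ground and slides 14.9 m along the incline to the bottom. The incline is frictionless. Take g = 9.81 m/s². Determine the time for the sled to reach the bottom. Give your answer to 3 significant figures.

The weight component along the incline is mg sin 38° = 90.595 N and the normal force is N = mg cos 38° = 115.956 N.
With no friction, a = g sin 38° = 6.0396 m/s².
Starting from rest, L = ½at², so t = √(2L/a) = √(2 × 14.9 / 6.0396) = 2.2213 s.

2.22 s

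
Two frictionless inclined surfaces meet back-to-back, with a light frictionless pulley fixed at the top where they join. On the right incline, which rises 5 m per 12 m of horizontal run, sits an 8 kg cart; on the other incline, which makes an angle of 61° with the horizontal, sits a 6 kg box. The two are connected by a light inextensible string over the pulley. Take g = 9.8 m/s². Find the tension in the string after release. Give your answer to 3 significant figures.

Resolve each weight along its own incline: the 8 kg mass has component 8 × 9.8 × sin 22.62° = 30.154 N down its slope, and the 6 kg mass has 6 × 9.8 × sin 61° = 51.428 N down its slope.
The 6 kg side's 51.428 N exceeds the other side's 30.154 N, so that mass slides down and the 8 kg mass slides up. Taking that direction as positive, Newton's second law for the whole system gives 51.428 − 30.154 = (8 + 6) a, so a = 21.274 / 14 = 1.5196 m/s².
For the 8 kg mass (up-slope positive): T − 30.154 = 8 × 1.5196, so T = 42.311 N.

42.3 N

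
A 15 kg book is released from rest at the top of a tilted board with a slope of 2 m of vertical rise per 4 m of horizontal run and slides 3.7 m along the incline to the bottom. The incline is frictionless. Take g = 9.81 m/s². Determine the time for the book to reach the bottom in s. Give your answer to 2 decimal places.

The weight component along the incline is mg sin 26.57° = 65.807 N and the normal force is N = mg cos 26.57° = 131.615 N.
With no friction, a = g sin 26.57° = 4.3872 m/s².
Starting from rest, L = ½at², so t = √(2L/a) = √(2 × 3.7 / 4.3872) = 1.2987 s.

1.30 s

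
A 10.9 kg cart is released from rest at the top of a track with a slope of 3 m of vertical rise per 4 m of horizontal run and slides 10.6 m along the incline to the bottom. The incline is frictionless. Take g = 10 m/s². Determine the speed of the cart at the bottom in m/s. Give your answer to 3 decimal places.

11.278 m/s

The weight component along the incline is mg sin 36.87° = 65.400 N and the normal force is N = mg cos 36.87° = 87.200 N.
With no friction, a = g sin 36.87° = 6.0000 m/s².
Starting from rest over a distance of 10.6 m, v² = 2aL = 2 × 6.0000 × 10.6 = 127.2000, so v = 11.2783 m/s.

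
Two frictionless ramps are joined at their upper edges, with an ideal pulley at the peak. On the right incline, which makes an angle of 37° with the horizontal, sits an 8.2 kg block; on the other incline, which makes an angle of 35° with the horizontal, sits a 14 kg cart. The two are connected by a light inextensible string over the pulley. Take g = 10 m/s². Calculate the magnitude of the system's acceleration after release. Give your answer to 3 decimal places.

Resolve each weight along its own incline: the 8.2 kg mass has component 8.2 × 10 × sin 37° = 49.349 N down its slope, and the 14 kg mass has 14 × 10 × sin 35° = 80.301 N down its slope.
The 14 kg side's 80.301 N exceeds the other side's 49.349 N, so that mass slides down and the 8.2 kg mass slides up. Taking that direction as positive, Newton's second law for the whole system gives 80.301 − 49.349 = (8.2 + 14) a, so a = 30.952 / 22.2 = 1.3942 m/s².

1.394 m/s²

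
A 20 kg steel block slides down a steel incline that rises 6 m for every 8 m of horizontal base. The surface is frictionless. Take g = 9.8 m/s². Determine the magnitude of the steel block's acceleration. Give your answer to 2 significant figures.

5.9 m/s²

Resolving the weight along the incline: the component pulling the steel block down the slope is mg sin 36.87° = 20 × 9.8 × 0.6000 = 117.600 N, and the normal force is N = mg cos 36.87° = 20 × 9.8 × 0.8000 = 156.800 N.
With no friction the net force along the incline is 117.600 N, so a = g sin 36.87° = 117.600 / 20 = 5.8800 m/s².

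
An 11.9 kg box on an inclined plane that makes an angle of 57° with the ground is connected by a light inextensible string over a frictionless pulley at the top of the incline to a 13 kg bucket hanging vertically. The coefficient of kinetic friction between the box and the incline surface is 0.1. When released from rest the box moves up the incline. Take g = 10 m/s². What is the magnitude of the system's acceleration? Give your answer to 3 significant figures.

0.952 m/s²

For the box on the incline: the weight component along the slope is m₁g sin 57° = 11.9 × 10 × 0.8387 = 99.805 N and the normal force is N = m₁g cos 57° = 64.812 N.
Kinetic friction opposes the box's motion up the incline: f = μN = 0.1 × 64.812 = 6.481 N acting down the slope.
Newton's second law for the box (up-slope positive): T − 99.805 − 6.481 = 11.9 a. For the hanging bucket (downward positive): 13 × 10 − T = 13 a.
Adding the two equations eliminates T: 23.714 = 24.9 a, so a = 0.9524 m/s².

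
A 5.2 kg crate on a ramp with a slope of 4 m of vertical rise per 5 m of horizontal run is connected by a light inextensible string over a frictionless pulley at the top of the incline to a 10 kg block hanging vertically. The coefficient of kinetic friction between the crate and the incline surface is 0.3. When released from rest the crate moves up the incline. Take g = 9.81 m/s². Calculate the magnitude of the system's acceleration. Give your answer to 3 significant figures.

For the crate on the incline: the weight component along the slope is m₁g sin 38.66° = 5.2 × 9.81 × 0.6247 = 31.867 N and the normal force is N = m₁g cos 38.66° = 39.834 N.
Kinetic friction opposes the crate's motion up the incline: f = μN = 0.3 × 39.834 = 11.950 N acting down the slope.
Newton's second law for the crate (up-slope positive): T − 31.867 − 11.950 = 5.2 a. For the hanging block (downward positive): 10 × 9.81 − T = 10 a.
Adding the two equations eliminates T: 54.283 = 15.2 a, so a = 3.5713 m/s².

3.57 m/s²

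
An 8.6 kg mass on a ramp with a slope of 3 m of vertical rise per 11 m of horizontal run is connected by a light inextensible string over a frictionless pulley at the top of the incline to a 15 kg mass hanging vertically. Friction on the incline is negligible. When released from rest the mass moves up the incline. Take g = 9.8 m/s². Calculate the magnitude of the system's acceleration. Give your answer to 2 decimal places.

For the mass on the incline: the weight component along the slope is m₁g sin 15.26° = 8.6 × 9.8 × 0.2631 = 22.174 N and the normal force is N = m₁g cos 15.26° = 81.310 N.
Newton's second law for the mass (up-slope positive): T − 22.174 = 8.6 a. For the hanging mass (downward positive): 15 × 9.8 − T = 15 a.
Adding the two equations eliminates T: 124.826 = 23.6 a, so a = 5.2892 m/s².

5.29 m/s²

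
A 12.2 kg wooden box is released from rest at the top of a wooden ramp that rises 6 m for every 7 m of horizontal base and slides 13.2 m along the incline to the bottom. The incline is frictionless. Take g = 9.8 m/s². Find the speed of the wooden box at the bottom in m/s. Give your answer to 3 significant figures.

13.0 m/s

The weight component along the incline is mg sin 40.60° = 77.809 N and the normal force is N = mg cos 40.60° = 90.777 N.
With no friction, a = g sin 40.60° = 6.3778 m/s².
Starting from rest over a distance of 13.2 m, v² = 2aL = 2 × 6.3778 × 13.2 = 168.3739, so v = 12.9759 m/s.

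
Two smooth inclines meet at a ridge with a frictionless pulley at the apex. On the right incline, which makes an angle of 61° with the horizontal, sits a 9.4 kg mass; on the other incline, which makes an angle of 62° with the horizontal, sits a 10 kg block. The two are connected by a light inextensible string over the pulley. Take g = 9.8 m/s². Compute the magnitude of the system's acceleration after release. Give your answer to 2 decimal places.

0.31 m/s²

Resolve each weight along its own incline: the 9.4 kg mass has component 9.4 × 9.8 × sin 61° = 80.570 N down its slope, and the 10 kg mass has 10 × 9.8 × sin 62° = 86.529 N down its slope.
The 10 kg side's 86.529 N exceeds the other side's 80.570 N, so that mass slides down and the 9.4 kg mass slides up. Taking that direction as positive, Newton's second law for the whole system gives 86.529 − 80.570 = (9.4 + 10) a, so a = 5.959 / 19.4 = 0.3072 m/s².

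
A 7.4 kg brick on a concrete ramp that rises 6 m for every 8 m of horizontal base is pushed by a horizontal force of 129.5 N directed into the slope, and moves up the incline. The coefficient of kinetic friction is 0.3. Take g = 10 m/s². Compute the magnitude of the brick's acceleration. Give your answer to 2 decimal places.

The horizontal push has components F cos 36.87° = 129.5 × 0.8000 = 103.600 N up the incline and F sin 36.87° = 129.5 × 0.6000 = 77.700 N pressing into the surface.
The normal force is therefore N = mg cos 36.87° + F sin 36.87° = 59.200 + 77.700 = 136.900 N, and kinetic friction down the slope is μN = 0.3 × 136.900 = 41.070 N.
Along the incline: F cos 36.87° − mg sin 36.87° − μN = ma, so 103.600 − 44.400 − 41.070 = 7.4 a, giving a = 2.4500 m/s².

2.45 m/s²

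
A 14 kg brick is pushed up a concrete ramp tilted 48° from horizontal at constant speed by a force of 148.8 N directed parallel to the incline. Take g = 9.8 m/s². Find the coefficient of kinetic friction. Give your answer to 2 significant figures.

At constant speed ΣF = 0 along the incline. The applied 148.8 N acts up the slope; the weight component mg sin 48° = 101.959 N and kinetic friction μN both act down the slope.
So 148.8 = 101.959 + μ × 91.805, giving μ = (148.8 − 101.959) / 91.805 = 0.5102.

0.51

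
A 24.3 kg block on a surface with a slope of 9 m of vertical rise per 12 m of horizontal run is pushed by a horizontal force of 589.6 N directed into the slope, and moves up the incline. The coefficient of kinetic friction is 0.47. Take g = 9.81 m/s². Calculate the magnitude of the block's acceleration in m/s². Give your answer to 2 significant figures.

3.0 m/s²

The horizontal push has components F cos 36.87° = 589.6 × 0.8000 = 471.680 N up the incline and F sin 36.87° = 589.6 × 0.6000 = 353.760 N pressing into the surface.
The normal force is therefore N = mg cos 36.87° + F sin 36.87° = 190.706 + 353.760 = 544.466 N, and kinetic friction down the slope is μN = 0.47 × 544.466 = 255.899 N.
Along the incline: F cos 36.87° − mg sin 36.87° − μN = ma, so 471.680 − 143.030 − 255.899 = 24.3 a, giving a = 2.9939 m/s².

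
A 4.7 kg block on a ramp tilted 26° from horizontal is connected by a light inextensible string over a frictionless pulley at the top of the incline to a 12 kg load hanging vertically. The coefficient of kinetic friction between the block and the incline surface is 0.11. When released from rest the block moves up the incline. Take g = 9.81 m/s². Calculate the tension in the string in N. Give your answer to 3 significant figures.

For the block on the incline: the weight component along the slope is m₁g sin 26° = 4.7 × 9.81 × 0.4384 = 20.213 N and the normal force is N = m₁g cos 26° = 41.441 N.
Kinetic friction opposes the block's motion up the incline: f = μN = 0.11 × 41.441 = 4.559 N acting down the slope.
Newton's second law for the block (up-slope positive): T − 20.213 − 4.559 = 4.7 a. For the hanging load (downward positive): 12 × 9.81 − T = 12 a.
Adding the two equations eliminates T: 92.948 = 16.7 a, so a = 5.5657 m/s².
Then from the hanging load's equation, T = 12 × (9.81 − 5.5657) = 50.932 N.

50.9 N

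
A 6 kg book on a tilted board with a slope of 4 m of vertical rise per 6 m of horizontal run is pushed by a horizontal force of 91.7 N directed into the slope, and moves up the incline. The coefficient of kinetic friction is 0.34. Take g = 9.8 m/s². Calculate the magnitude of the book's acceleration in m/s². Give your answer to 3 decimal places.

1.626 m/s²

The horizontal push has components F cos 33.69° = 91.7 × 0.8321 = 76.304 N up the incline and F sin 33.69° = 91.7 × 0.5547 = 50.866 N pressing into the surface.
The normal force is therefore N = mg cos 33.69° + F sin 33.69° = 48.927 + 50.866 = 99.793 N, and kinetic friction down the slope is μN = 0.34 × 99.793 = 33.930 N.
Along the incline: F cos 33.69° − mg sin 33.69° − μN = ma, so 76.304 − 32.616 − 33.930 = 6 a, giving a = 1.6263 m/s².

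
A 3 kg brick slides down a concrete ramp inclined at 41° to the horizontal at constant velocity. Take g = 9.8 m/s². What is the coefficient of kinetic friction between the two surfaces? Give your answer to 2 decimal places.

At constant velocity the net force along the incline is zero: mg sin 41° = μ mg cos 41°.
So μ = tan 41° = 0.6561 / 0.7547 = 0.8694.

0.87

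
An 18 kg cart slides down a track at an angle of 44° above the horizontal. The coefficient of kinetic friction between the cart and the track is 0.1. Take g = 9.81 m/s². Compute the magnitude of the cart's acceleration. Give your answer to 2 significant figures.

6.1 m/s²

Resolving the weight along the incline: the component pulling the cart down the slope is mg sin 44° = 18 × 9.81 × 0.6947 = 122.670 N, and the normal force is N = mg cos 44° = 18 × 9.81 × 0.7193 = 127.014 N.
Kinetic friction acts up the slope with magnitude f = μN = 0.1 × 127.014 = 12.701 N.
Net force along the incline is 122.670 − 12.701 = 109.969 N, so a = 109.969 / 18 = 6.1094 m/s².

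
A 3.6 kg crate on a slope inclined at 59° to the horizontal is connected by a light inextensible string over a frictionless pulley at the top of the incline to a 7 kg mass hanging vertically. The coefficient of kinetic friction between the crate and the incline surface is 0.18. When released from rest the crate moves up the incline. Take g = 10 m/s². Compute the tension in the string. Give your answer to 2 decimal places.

46.36 N

For the crate on the incline: the weight component along the slope is m₁g sin 59° = 3.6 × 10 × 0.8572 = 30.859 N and the normal force is N = m₁g cos 59° = 18.541 N.
Kinetic friction opposes the crate's motion up the incline: f = μN = 0.18 × 18.541 = 3.337 N acting down the slope.
Newton's second law for the crate (up-slope positive): T − 30.859 − 3.337 = 3.6 a. For the hanging mass (downward positive): 7 × 10 − T = 7 a.
Adding the two equations eliminates T: 35.804 = 10.6 a, so a = 3.3777 m/s².
Then from the hanging mass's equation, T = 7 × (10 − 3.3777) = 46.356 N.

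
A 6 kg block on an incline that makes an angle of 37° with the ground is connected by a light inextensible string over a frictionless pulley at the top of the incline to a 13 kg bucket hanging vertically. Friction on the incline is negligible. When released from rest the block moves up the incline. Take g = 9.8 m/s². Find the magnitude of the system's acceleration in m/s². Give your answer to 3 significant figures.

For the block on the incline: the weight component along the slope is m₁g sin 37° = 6 × 9.8 × 0.6018 = 35.386 N and the normal force is N = m₁g cos 37° = 46.960 N.
Newton's second law for the block (up-slope positive): T − 35.386 = 6 a. For the hanging bucket (downward positive): 13 × 9.8 − T = 13 a.
Adding the two equations eliminates T: 92.014 = 19 a, so a = 4.8428 m/s².

4.84 m/s²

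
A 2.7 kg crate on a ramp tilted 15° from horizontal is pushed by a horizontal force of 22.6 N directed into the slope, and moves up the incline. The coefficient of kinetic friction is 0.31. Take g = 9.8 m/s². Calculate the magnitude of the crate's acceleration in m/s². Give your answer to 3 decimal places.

The horizontal push has components F cos 15° = 22.6 × 0.9659 = 21.829 N up the incline and F sin 15° = 22.6 × 0.2588 = 5.849 N pressing into the surface.
The normal force is therefore N = mg cos 15° + F sin 15° = 25.558 + 5.849 = 31.407 N, and kinetic friction down the slope is μN = 0.31 × 31.407 = 9.736 N.
Along the incline: F cos 15° − mg sin 15° − μN = ma, so 21.829 − 6.848 − 9.736 = 2.7 a, giving a = 1.9426 m/s².

1.943 m/s²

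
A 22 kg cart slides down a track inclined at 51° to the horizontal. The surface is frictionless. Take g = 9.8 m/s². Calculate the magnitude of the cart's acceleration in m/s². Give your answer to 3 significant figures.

7.62 m/s²

Resolving the weight along the incline: the component pulling the cart down the slope is mg sin 51° = 22 × 9.8 × 0.7771 = 167.543 N, and the normal force is N = mg cos 51° = 22 × 9.8 × 0.6293 = 135.677 N.
With no friction the net force along the incline is 167.543 N, so a = g sin 51° = 167.543 / 22 = 7.6156 m/s².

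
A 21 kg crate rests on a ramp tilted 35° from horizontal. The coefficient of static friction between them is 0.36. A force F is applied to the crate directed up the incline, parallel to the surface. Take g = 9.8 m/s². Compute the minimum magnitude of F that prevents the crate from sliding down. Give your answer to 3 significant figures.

The normal force is N = mg cos 35° = 168.581 N. With F at its minimum the crate is on the verge of sliding down, so static friction is at its maximum μ_s N = 0.36 × 168.581 = 60.689 N and acts up the slope.
Equilibrium along the incline: F + μ_s N = mg sin 35°, so F = 118.042 − 60.689 = 57.353 N.

57.4 N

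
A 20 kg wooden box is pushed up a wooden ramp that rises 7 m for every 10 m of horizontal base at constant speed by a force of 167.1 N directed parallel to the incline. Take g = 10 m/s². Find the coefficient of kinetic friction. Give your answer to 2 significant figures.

0.32

At constant speed ΣF = 0 along the incline. The applied 167.1 N acts up the slope; the weight component mg sin 34.99° = 114.692 N and kinetic friction μN both act down the slope.
So 167.1 = 114.692 + μ × 163.846, giving μ = (167.1 − 114.692) / 163.846 = 0.3199.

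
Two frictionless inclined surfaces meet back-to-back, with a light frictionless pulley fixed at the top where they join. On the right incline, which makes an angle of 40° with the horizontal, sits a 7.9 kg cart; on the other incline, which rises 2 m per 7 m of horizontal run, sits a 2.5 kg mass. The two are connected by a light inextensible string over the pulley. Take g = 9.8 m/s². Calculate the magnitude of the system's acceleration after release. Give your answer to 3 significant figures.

4.14 m/s²

Resolve each weight along its own incline: the 7.9 kg mass has component 7.9 × 9.8 × sin 40° = 49.765 N down its slope, and the 2.5 kg mass has 2.5 × 9.8 × sin 15.95° = 6.731 N down its slope.
The 7.9 kg side's 49.765 N exceeds the other side's 6.731 N, so that mass slides down and the 2.5 kg mass slides up. Taking that direction as positive, Newton's second law for the whole system gives 49.765 − 6.731 = (7.9 + 2.5) a, so a = 43.034 / 10.4 = 4.1379 m/s².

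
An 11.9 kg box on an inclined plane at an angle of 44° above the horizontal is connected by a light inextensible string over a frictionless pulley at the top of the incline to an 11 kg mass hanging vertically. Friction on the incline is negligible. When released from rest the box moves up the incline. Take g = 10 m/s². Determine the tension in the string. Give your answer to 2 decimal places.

96.87 N

For the box on the incline: the weight component along the slope is m₁g sin 44° = 11.9 × 10 × 0.6947 = 82.669 N and the normal force is N = m₁g cos 44° = 85.601 N.
Newton's second law for the box (up-slope positive): T − 82.669 = 11.9 a. For the hanging mass (downward positive): 11 × 10 − T = 11 a.
Adding the two equations eliminates T: 27.331 = 22.9 a, so a = 1.1935 m/s².
Then from the hanging mass's equation, T = 11 × (10 − 1.1935) = 96.871 N.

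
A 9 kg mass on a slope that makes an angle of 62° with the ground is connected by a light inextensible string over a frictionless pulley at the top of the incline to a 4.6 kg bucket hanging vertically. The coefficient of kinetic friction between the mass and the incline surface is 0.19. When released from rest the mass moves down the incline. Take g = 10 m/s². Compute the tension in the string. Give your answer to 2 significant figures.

For the mass on the incline: the weight component along the slope is m₁g sin 62° = 9 × 10 × 0.8829 = 79.461 N and the normal force is N = m₁g cos 62° = 42.252 N.
Kinetic friction opposes the mass's motion down the incline: f = μN = 0.19 × 42.252 = 8.028 N acting up the slope.
Newton's second law for the mass (down-slope positive): 79.461 − 8.028 − T = 9 a. For the hanging bucket (upward positive): T − 4.6 × 10 = 4.6 a.
Adding the two equations eliminates T: 25.433 = 13.6 a, so a = 1.8701 m/s².
Then from the hanging bucket's equation, T = 4.6 × (10 + 1.8701) = 54.602 N.

55 N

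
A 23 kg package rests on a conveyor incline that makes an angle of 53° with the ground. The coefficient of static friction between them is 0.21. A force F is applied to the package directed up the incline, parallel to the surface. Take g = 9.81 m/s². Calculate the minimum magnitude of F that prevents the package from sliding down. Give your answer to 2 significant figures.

150 N

The normal force is N = mg cos 53° = 135.788 N. With F at its minimum the package is on the verge of sliding down, so static friction is at its maximum μ_s N = 0.21 × 135.788 = 28.515 N and acts up the slope.
Equilibrium along the incline: F + μ_s N = mg sin 53°, so F = 180.196 − 28.515 = 151.681 N.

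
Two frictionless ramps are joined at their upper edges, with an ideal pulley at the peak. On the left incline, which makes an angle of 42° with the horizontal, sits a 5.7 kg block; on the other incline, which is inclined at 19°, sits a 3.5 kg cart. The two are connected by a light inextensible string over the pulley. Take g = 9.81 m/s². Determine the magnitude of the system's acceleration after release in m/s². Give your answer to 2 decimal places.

Resolve each weight along its own incline: the 5.7 kg mass has component 5.7 × 9.81 × sin 42° = 37.416 N down its slope, and the 3.5 kg mass has 3.5 × 9.81 × sin 19° = 11.178 N down its slope.
The 5.7 kg side's 37.416 N exceeds the other side's 11.178 N, so that mass slides down and the 3.5 kg mass slides up. Taking that direction as positive, Newton's second law for the whole system gives 37.416 − 11.178 = (5.7 + 3.5) a, so a = 26.238 / 9.2 = 2.8520 m/s².

2.85 m/s²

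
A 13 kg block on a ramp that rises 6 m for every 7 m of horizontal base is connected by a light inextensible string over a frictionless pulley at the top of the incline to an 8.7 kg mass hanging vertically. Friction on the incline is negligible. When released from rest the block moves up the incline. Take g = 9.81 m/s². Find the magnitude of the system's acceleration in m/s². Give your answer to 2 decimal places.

For the block on the incline: the weight component along the slope is m₁g sin 40.60° = 13 × 9.81 × 0.6508 = 82.997 N and the normal force is N = m₁g cos 40.60° = 96.828 N.
Newton's second law for the block (up-slope positive): T − 82.997 = 13 a. For the hanging mass (downward positive): 8.7 × 9.81 − T = 8.7 a.
Adding the two equations eliminates T: 2.350 = 21.7 a, so a = 0.1083 m/s².

0.11 m/s²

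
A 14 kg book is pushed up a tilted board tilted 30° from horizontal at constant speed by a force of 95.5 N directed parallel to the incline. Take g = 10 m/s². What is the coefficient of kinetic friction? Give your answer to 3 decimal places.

At constant speed ΣF = 0 along the incline. The applied 95.5 N acts up the slope; the weight component mg sin 30° = 70.000 N and kinetic friction μN both act down the slope.
So 95.5 = 70.000 + μ × 121.244, giving μ = (95.5 − 70.000) / 121.244 = 0.2103.

0.210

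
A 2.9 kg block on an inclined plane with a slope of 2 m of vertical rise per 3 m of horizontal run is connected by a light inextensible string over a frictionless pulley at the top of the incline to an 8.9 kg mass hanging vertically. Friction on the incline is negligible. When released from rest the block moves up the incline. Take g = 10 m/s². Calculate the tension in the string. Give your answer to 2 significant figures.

34 N

For the block on the incline: the weight component along the slope is m₁g sin 33.69° = 2.9 × 10 × 0.5547 = 16.086 N and the normal force is N = m₁g cos 33.69° = 24.129 N.
Newton's second law for the block (up-slope positive): T − 16.086 = 2.9 a. For the hanging mass (downward positive): 8.9 × 10 − T = 8.9 a.
Adding the two equations eliminates T: 72.914 = 11.8 a, so a = 6.1792 m/s².
Then from the hanging mass's equation, T = 8.9 × (10 − 6.1792) = 34.005 N.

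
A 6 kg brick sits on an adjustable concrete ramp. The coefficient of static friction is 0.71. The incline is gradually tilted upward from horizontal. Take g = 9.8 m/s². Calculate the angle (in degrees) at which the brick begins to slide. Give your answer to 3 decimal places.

At the threshold of sliding, static friction is at its maximum μ_s N and exactly balances the weight component along the incline: mg sin θ = μ_s mg cos θ.
Hence tan θ = μ_s = 0.71, so θ = arctan(0.71) = 35.3748°.

35.375°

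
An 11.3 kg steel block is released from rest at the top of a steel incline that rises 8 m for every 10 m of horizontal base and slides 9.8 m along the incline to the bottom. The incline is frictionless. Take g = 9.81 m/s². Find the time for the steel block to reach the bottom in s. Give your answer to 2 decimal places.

The weight component along the incline is mg sin 38.66° = 69.249 N and the normal force is N = mg cos 38.66° = 86.562 N.
With no friction, a = g sin 38.66° = 6.1283 m/s².
Starting from rest, L = ½at², so t = √(2L/a) = √(2 × 9.8 / 6.1283) = 1.7884 s.

1.79 s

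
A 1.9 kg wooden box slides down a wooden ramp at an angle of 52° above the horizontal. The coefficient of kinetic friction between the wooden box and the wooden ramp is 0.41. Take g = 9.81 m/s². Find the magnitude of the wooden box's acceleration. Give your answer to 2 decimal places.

5.25 m/s²

Resolving the weight along the incline: the component pulling the wooden box down the slope is mg sin 52° = 1.9 × 9.81 × 0.7880 = 14.688 N, and the normal force is N = mg cos 52° = 1.9 × 9.81 × 0.6157 = 11.476 N.
Kinetic friction acts up the slope with magnitude f = μN = 0.41 × 11.476 = 4.705 N.
Net force along the incline is 14.688 − 4.705 = 9.983 N, so a = 9.983 / 1.9 = 5.2542 m/s².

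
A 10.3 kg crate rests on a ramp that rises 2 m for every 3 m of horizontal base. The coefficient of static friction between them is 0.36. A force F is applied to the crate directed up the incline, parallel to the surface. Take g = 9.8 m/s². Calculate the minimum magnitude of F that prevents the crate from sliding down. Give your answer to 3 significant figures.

25.8 N

The normal force is N = mg cos 33.69° = 83.987 N. With F at its minimum the crate is on the verge of sliding down, so static friction is at its maximum μ_s N = 0.36 × 83.987 = 30.235 N and acts up the slope.
Equilibrium along the incline: F + μ_s N = mg sin 33.69°, so F = 55.991 − 30.235 = 25.756 N.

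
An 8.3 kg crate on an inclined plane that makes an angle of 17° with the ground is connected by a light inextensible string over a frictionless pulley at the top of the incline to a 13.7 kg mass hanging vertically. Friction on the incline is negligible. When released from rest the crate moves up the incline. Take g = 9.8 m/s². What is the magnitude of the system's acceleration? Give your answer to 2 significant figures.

5.0 m/s²

For the crate on the incline: the weight component along the slope is m₁g sin 17° = 8.3 × 9.8 × 0.2924 = 23.784 N and the normal force is N = m₁g cos 17° = 77.786 N.
Newton's second law for the crate (up-slope positive): T − 23.784 = 8.3 a. For the hanging mass (downward positive): 13.7 × 9.8 − T = 13.7 a.
Adding the two equations eliminates T: 110.476 = 22 a, so a = 5.0216 m/s².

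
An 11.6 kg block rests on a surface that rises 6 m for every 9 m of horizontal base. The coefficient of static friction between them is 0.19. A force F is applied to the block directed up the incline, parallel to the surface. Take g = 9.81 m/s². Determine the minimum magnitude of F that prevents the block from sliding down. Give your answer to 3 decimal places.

45.133 N

The normal force is N = mg cos 33.69° = 94.684 N. With F at its minimum the block is on the verge of sliding down, so static friction is at its maximum μ_s N = 0.19 × 94.684 = 17.990 N and acts up the slope.
Equilibrium along the incline: F + μ_s N = mg sin 33.69°, so F = 63.123 − 17.990 = 45.133 N.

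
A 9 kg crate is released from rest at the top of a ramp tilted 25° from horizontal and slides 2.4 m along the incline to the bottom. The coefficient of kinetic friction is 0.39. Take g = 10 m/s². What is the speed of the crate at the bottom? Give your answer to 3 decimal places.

The weight component along the incline is mg sin 25° = 38.036 N and the normal force is N = mg cos 25° = 81.568 N.
Friction up the slope is f = μN = 0.39 × 81.568 = 31.812 N, so the net downslope force is 38.036 − 31.812 = 6.224 N and a = 6.224 / 9 = 0.6916 m/s².
Starting from rest over a distance of 2.4 m, v² = 2aL = 2 × 0.6916 × 2.4 = 3.3197, so v = 1.8220 m/s.

1.822 m/s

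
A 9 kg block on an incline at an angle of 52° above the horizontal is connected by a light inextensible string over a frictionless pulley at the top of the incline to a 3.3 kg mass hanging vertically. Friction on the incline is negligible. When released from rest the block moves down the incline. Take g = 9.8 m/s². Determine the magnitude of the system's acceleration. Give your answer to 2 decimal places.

3.02 m/s²

For the block on the incline: the weight component along the slope is m₁g sin 52° = 9 × 9.8 × 0.7880 = 69.502 N and the normal force is N = m₁g cos 52° = 54.301 N.
Newton's second law for the block (down-slope positive): 69.502 − T = 9 a. For the hanging mass (upward positive): T − 3.3 × 9.8 = 3.3 a.
Adding the two equations eliminates T: 37.162 = 12.3 a, so a = 3.0213 m/s².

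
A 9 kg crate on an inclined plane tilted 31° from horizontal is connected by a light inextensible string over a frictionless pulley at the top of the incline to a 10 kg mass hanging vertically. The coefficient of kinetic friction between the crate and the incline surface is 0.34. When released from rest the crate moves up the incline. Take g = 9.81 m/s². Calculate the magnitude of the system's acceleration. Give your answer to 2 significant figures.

1.4 m/s²

For the crate on the incline: the weight component along the slope is m₁g sin 31° = 9 × 9.81 × 0.5150 = 45.469 N and the normal force is N = m₁g cos 31° = 75.679 N.
Kinetic friction opposes the crate's motion up the incline: f = μN = 0.34 × 75.679 = 25.731 N acting down the slope.
Newton's second law for the crate (up-slope positive): T − 45.469 − 25.731 = 9 a. For the hanging mass (downward positive): 10 × 9.81 − T = 10 a.
Adding the two equations eliminates T: 26.900 = 19 a, so a = 1.4158 m/s².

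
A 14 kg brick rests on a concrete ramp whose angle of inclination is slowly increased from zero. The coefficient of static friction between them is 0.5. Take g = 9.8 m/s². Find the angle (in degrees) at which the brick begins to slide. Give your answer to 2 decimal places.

26.57°

At the threshold of sliding, static friction is at its maximum μ_s N and exactly balances the weight component along the incline: mg sin θ = μ_s mg cos θ.
Hence tan θ = μ_s = 0.5, so θ = arctan(0.5) = 26.5651°.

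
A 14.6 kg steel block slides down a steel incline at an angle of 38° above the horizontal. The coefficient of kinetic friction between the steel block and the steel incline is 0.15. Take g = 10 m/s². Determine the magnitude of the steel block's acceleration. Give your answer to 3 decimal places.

Resolving the weight along the incline: the component pulling the steel block down the slope is mg sin 38° = 14.6 × 10 × 0.6157 = 89.892 N, and the normal force is N = mg cos 38° = 14.6 × 10 × 0.7880 = 115.048 N.
Kinetic friction acts up the slope with magnitude f = μN = 0.15 × 115.048 = 17.257 N.
Net force along the incline is 89.892 − 17.257 = 72.635 N, so a = 72.635 / 14.6 = 4.9750 m/s².

4.975 m/s²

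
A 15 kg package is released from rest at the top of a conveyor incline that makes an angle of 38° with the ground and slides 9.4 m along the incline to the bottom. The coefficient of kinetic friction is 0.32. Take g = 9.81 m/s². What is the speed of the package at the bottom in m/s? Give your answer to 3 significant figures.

The weight component along the incline is mg sin 38° = 90.595 N and the normal force is N = mg cos 38° = 115.956 N.
Friction up the slope is f = μN = 0.32 × 115.956 = 37.106 N, so the net downslope force is 90.595 − 37.106 = 53.489 N and a = 53.489 / 15 = 3.5659 m/s².
Starting from rest over a distance of 9.4 m, v² = 2aL = 2 × 3.5659 × 9.4 = 67.0389, so v = 8.1877 m/s.

8.19 m/s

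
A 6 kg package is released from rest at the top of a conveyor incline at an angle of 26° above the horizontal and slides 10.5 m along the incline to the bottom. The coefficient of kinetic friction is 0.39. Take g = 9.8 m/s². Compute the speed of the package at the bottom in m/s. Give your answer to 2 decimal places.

4.25 m/s

The weight component along the incline is mg sin 26° = 25.776 N and the normal force is N = mg cos 26° = 52.849 N.
Friction up the slope is f = μN = 0.39 × 52.849 = 20.611 N, so the net downslope force is 25.776 − 20.611 = 5.165 N and a = 5.165 / 6 = 0.8608 m/s².
Starting from rest over a distance of 10.5 m, v² = 2aL = 2 × 0.8608 × 10.5 = 18.0768, so v = 4.2517 m/s.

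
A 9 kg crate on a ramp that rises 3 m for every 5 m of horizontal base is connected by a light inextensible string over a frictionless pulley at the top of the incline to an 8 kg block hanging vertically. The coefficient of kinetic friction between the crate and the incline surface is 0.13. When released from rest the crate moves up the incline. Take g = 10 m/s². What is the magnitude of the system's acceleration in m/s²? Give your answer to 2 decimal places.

1.39 m/s²

For the crate on the incline: the weight component along the slope is m₁g sin 30.96° = 9 × 10 × 0.5145 = 46.305 N and the normal force is N = m₁g cos 30.96° = 77.174 N.
Kinetic friction opposes the crate's motion up the incline: f = μN = 0.13 × 77.174 = 10.033 N acting down the slope.
Newton's second law for the crate (up-slope positive): T − 46.305 − 10.033 = 9 a. For the hanging block (downward positive): 8 × 10 − T = 8 a.
Adding the two equations eliminates T: 23.662 = 17 a, so a = 1.3919 m/s².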